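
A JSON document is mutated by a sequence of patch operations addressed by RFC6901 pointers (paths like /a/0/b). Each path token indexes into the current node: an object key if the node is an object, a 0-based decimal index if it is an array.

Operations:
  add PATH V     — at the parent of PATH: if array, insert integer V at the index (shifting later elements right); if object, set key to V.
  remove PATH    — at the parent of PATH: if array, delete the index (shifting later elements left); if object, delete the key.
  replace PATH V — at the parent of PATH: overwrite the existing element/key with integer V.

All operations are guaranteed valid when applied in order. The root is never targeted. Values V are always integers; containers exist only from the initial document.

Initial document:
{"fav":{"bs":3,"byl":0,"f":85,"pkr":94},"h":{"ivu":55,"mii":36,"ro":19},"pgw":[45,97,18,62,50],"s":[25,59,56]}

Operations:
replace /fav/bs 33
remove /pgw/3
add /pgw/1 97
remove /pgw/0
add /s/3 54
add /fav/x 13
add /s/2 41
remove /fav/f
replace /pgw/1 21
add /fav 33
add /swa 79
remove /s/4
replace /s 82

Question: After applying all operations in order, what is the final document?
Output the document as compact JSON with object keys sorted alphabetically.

Answer: {"fav":33,"h":{"ivu":55,"mii":36,"ro":19},"pgw":[97,21,18,50],"s":82,"swa":79}

Derivation:
After op 1 (replace /fav/bs 33): {"fav":{"bs":33,"byl":0,"f":85,"pkr":94},"h":{"ivu":55,"mii":36,"ro":19},"pgw":[45,97,18,62,50],"s":[25,59,56]}
After op 2 (remove /pgw/3): {"fav":{"bs":33,"byl":0,"f":85,"pkr":94},"h":{"ivu":55,"mii":36,"ro":19},"pgw":[45,97,18,50],"s":[25,59,56]}
After op 3 (add /pgw/1 97): {"fav":{"bs":33,"byl":0,"f":85,"pkr":94},"h":{"ivu":55,"mii":36,"ro":19},"pgw":[45,97,97,18,50],"s":[25,59,56]}
After op 4 (remove /pgw/0): {"fav":{"bs":33,"byl":0,"f":85,"pkr":94},"h":{"ivu":55,"mii":36,"ro":19},"pgw":[97,97,18,50],"s":[25,59,56]}
After op 5 (add /s/3 54): {"fav":{"bs":33,"byl":0,"f":85,"pkr":94},"h":{"ivu":55,"mii":36,"ro":19},"pgw":[97,97,18,50],"s":[25,59,56,54]}
After op 6 (add /fav/x 13): {"fav":{"bs":33,"byl":0,"f":85,"pkr":94,"x":13},"h":{"ivu":55,"mii":36,"ro":19},"pgw":[97,97,18,50],"s":[25,59,56,54]}
After op 7 (add /s/2 41): {"fav":{"bs":33,"byl":0,"f":85,"pkr":94,"x":13},"h":{"ivu":55,"mii":36,"ro":19},"pgw":[97,97,18,50],"s":[25,59,41,56,54]}
After op 8 (remove /fav/f): {"fav":{"bs":33,"byl":0,"pkr":94,"x":13},"h":{"ivu":55,"mii":36,"ro":19},"pgw":[97,97,18,50],"s":[25,59,41,56,54]}
After op 9 (replace /pgw/1 21): {"fav":{"bs":33,"byl":0,"pkr":94,"x":13},"h":{"ivu":55,"mii":36,"ro":19},"pgw":[97,21,18,50],"s":[25,59,41,56,54]}
After op 10 (add /fav 33): {"fav":33,"h":{"ivu":55,"mii":36,"ro":19},"pgw":[97,21,18,50],"s":[25,59,41,56,54]}
After op 11 (add /swa 79): {"fav":33,"h":{"ivu":55,"mii":36,"ro":19},"pgw":[97,21,18,50],"s":[25,59,41,56,54],"swa":79}
After op 12 (remove /s/4): {"fav":33,"h":{"ivu":55,"mii":36,"ro":19},"pgw":[97,21,18,50],"s":[25,59,41,56],"swa":79}
After op 13 (replace /s 82): {"fav":33,"h":{"ivu":55,"mii":36,"ro":19},"pgw":[97,21,18,50],"s":82,"swa":79}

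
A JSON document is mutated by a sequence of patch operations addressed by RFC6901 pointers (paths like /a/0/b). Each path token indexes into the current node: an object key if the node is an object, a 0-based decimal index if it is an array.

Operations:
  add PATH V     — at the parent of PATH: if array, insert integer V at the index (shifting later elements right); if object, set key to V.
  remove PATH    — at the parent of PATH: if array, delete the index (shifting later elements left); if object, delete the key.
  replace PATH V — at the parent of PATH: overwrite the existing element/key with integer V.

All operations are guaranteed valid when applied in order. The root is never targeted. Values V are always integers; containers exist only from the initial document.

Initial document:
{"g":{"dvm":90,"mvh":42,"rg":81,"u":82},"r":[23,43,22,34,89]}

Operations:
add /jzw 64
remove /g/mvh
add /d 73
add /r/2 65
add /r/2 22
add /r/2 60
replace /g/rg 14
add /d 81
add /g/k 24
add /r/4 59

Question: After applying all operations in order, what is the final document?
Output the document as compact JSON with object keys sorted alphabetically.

Answer: {"d":81,"g":{"dvm":90,"k":24,"rg":14,"u":82},"jzw":64,"r":[23,43,60,22,59,65,22,34,89]}

Derivation:
After op 1 (add /jzw 64): {"g":{"dvm":90,"mvh":42,"rg":81,"u":82},"jzw":64,"r":[23,43,22,34,89]}
After op 2 (remove /g/mvh): {"g":{"dvm":90,"rg":81,"u":82},"jzw":64,"r":[23,43,22,34,89]}
After op 3 (add /d 73): {"d":73,"g":{"dvm":90,"rg":81,"u":82},"jzw":64,"r":[23,43,22,34,89]}
After op 4 (add /r/2 65): {"d":73,"g":{"dvm":90,"rg":81,"u":82},"jzw":64,"r":[23,43,65,22,34,89]}
After op 5 (add /r/2 22): {"d":73,"g":{"dvm":90,"rg":81,"u":82},"jzw":64,"r":[23,43,22,65,22,34,89]}
After op 6 (add /r/2 60): {"d":73,"g":{"dvm":90,"rg":81,"u":82},"jzw":64,"r":[23,43,60,22,65,22,34,89]}
After op 7 (replace /g/rg 14): {"d":73,"g":{"dvm":90,"rg":14,"u":82},"jzw":64,"r":[23,43,60,22,65,22,34,89]}
After op 8 (add /d 81): {"d":81,"g":{"dvm":90,"rg":14,"u":82},"jzw":64,"r":[23,43,60,22,65,22,34,89]}
After op 9 (add /g/k 24): {"d":81,"g":{"dvm":90,"k":24,"rg":14,"u":82},"jzw":64,"r":[23,43,60,22,65,22,34,89]}
After op 10 (add /r/4 59): {"d":81,"g":{"dvm":90,"k":24,"rg":14,"u":82},"jzw":64,"r":[23,43,60,22,59,65,22,34,89]}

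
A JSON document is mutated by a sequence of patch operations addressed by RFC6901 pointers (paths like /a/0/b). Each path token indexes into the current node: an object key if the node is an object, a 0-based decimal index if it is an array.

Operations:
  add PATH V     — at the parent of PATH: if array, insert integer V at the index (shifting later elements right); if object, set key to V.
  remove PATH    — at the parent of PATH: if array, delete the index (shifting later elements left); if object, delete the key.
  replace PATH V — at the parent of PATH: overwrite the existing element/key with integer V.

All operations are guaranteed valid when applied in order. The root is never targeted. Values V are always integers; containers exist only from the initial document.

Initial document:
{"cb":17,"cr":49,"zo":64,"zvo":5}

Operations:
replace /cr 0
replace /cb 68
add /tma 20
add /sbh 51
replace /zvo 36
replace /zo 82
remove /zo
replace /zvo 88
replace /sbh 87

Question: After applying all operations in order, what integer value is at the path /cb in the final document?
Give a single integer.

After op 1 (replace /cr 0): {"cb":17,"cr":0,"zo":64,"zvo":5}
After op 2 (replace /cb 68): {"cb":68,"cr":0,"zo":64,"zvo":5}
After op 3 (add /tma 20): {"cb":68,"cr":0,"tma":20,"zo":64,"zvo":5}
After op 4 (add /sbh 51): {"cb":68,"cr":0,"sbh":51,"tma":20,"zo":64,"zvo":5}
After op 5 (replace /zvo 36): {"cb":68,"cr":0,"sbh":51,"tma":20,"zo":64,"zvo":36}
After op 6 (replace /zo 82): {"cb":68,"cr":0,"sbh":51,"tma":20,"zo":82,"zvo":36}
After op 7 (remove /zo): {"cb":68,"cr":0,"sbh":51,"tma":20,"zvo":36}
After op 8 (replace /zvo 88): {"cb":68,"cr":0,"sbh":51,"tma":20,"zvo":88}
After op 9 (replace /sbh 87): {"cb":68,"cr":0,"sbh":87,"tma":20,"zvo":88}
Value at /cb: 68

Answer: 68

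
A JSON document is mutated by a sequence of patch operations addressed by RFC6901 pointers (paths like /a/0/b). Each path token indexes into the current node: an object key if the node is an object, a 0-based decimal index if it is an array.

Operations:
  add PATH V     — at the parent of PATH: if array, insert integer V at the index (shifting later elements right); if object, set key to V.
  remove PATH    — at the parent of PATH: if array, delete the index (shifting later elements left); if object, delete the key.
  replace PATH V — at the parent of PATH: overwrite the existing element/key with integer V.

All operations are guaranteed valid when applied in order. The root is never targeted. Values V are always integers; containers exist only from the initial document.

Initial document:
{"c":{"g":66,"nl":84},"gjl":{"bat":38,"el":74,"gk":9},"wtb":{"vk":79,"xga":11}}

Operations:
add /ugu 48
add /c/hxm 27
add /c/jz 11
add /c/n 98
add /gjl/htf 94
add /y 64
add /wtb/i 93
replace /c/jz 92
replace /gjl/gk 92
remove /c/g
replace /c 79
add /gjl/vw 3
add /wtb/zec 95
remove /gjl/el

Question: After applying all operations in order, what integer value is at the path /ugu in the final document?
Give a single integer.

Answer: 48

Derivation:
After op 1 (add /ugu 48): {"c":{"g":66,"nl":84},"gjl":{"bat":38,"el":74,"gk":9},"ugu":48,"wtb":{"vk":79,"xga":11}}
After op 2 (add /c/hxm 27): {"c":{"g":66,"hxm":27,"nl":84},"gjl":{"bat":38,"el":74,"gk":9},"ugu":48,"wtb":{"vk":79,"xga":11}}
After op 3 (add /c/jz 11): {"c":{"g":66,"hxm":27,"jz":11,"nl":84},"gjl":{"bat":38,"el":74,"gk":9},"ugu":48,"wtb":{"vk":79,"xga":11}}
After op 4 (add /c/n 98): {"c":{"g":66,"hxm":27,"jz":11,"n":98,"nl":84},"gjl":{"bat":38,"el":74,"gk":9},"ugu":48,"wtb":{"vk":79,"xga":11}}
After op 5 (add /gjl/htf 94): {"c":{"g":66,"hxm":27,"jz":11,"n":98,"nl":84},"gjl":{"bat":38,"el":74,"gk":9,"htf":94},"ugu":48,"wtb":{"vk":79,"xga":11}}
After op 6 (add /y 64): {"c":{"g":66,"hxm":27,"jz":11,"n":98,"nl":84},"gjl":{"bat":38,"el":74,"gk":9,"htf":94},"ugu":48,"wtb":{"vk":79,"xga":11},"y":64}
After op 7 (add /wtb/i 93): {"c":{"g":66,"hxm":27,"jz":11,"n":98,"nl":84},"gjl":{"bat":38,"el":74,"gk":9,"htf":94},"ugu":48,"wtb":{"i":93,"vk":79,"xga":11},"y":64}
After op 8 (replace /c/jz 92): {"c":{"g":66,"hxm":27,"jz":92,"n":98,"nl":84},"gjl":{"bat":38,"el":74,"gk":9,"htf":94},"ugu":48,"wtb":{"i":93,"vk":79,"xga":11},"y":64}
After op 9 (replace /gjl/gk 92): {"c":{"g":66,"hxm":27,"jz":92,"n":98,"nl":84},"gjl":{"bat":38,"el":74,"gk":92,"htf":94},"ugu":48,"wtb":{"i":93,"vk":79,"xga":11},"y":64}
After op 10 (remove /c/g): {"c":{"hxm":27,"jz":92,"n":98,"nl":84},"gjl":{"bat":38,"el":74,"gk":92,"htf":94},"ugu":48,"wtb":{"i":93,"vk":79,"xga":11},"y":64}
After op 11 (replace /c 79): {"c":79,"gjl":{"bat":38,"el":74,"gk":92,"htf":94},"ugu":48,"wtb":{"i":93,"vk":79,"xga":11},"y":64}
After op 12 (add /gjl/vw 3): {"c":79,"gjl":{"bat":38,"el":74,"gk":92,"htf":94,"vw":3},"ugu":48,"wtb":{"i":93,"vk":79,"xga":11},"y":64}
After op 13 (add /wtb/zec 95): {"c":79,"gjl":{"bat":38,"el":74,"gk":92,"htf":94,"vw":3},"ugu":48,"wtb":{"i":93,"vk":79,"xga":11,"zec":95},"y":64}
After op 14 (remove /gjl/el): {"c":79,"gjl":{"bat":38,"gk":92,"htf":94,"vw":3},"ugu":48,"wtb":{"i":93,"vk":79,"xga":11,"zec":95},"y":64}
Value at /ugu: 48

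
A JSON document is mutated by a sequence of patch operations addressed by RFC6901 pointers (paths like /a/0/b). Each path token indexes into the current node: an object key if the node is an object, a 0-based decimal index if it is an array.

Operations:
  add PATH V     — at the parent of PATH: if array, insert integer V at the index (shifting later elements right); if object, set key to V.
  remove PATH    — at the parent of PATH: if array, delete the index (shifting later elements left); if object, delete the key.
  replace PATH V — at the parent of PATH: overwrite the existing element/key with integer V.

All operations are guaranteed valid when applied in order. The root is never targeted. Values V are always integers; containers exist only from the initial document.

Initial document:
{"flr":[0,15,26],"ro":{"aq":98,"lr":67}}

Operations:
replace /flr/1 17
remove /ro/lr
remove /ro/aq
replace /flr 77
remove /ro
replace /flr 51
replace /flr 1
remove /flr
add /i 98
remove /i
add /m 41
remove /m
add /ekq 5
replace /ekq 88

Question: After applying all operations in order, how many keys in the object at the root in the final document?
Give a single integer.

Answer: 1

Derivation:
After op 1 (replace /flr/1 17): {"flr":[0,17,26],"ro":{"aq":98,"lr":67}}
After op 2 (remove /ro/lr): {"flr":[0,17,26],"ro":{"aq":98}}
After op 3 (remove /ro/aq): {"flr":[0,17,26],"ro":{}}
After op 4 (replace /flr 77): {"flr":77,"ro":{}}
After op 5 (remove /ro): {"flr":77}
After op 6 (replace /flr 51): {"flr":51}
After op 7 (replace /flr 1): {"flr":1}
After op 8 (remove /flr): {}
After op 9 (add /i 98): {"i":98}
After op 10 (remove /i): {}
After op 11 (add /m 41): {"m":41}
After op 12 (remove /m): {}
After op 13 (add /ekq 5): {"ekq":5}
After op 14 (replace /ekq 88): {"ekq":88}
Size at the root: 1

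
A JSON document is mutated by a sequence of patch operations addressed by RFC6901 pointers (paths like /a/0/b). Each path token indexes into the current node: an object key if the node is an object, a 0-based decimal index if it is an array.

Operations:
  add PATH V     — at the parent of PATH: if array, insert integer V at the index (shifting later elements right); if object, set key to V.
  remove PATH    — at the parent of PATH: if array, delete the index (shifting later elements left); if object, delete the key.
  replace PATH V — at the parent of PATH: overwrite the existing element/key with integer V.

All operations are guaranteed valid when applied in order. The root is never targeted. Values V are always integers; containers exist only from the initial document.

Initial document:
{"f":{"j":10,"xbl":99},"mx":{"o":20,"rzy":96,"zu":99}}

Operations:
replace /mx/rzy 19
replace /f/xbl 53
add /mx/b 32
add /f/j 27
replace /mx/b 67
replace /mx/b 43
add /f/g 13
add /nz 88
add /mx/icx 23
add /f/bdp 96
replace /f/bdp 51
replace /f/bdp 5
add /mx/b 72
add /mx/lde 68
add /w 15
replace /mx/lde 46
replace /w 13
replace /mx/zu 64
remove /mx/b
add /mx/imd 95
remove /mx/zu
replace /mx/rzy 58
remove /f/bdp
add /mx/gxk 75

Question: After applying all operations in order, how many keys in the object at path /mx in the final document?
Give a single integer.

Answer: 6

Derivation:
After op 1 (replace /mx/rzy 19): {"f":{"j":10,"xbl":99},"mx":{"o":20,"rzy":19,"zu":99}}
After op 2 (replace /f/xbl 53): {"f":{"j":10,"xbl":53},"mx":{"o":20,"rzy":19,"zu":99}}
After op 3 (add /mx/b 32): {"f":{"j":10,"xbl":53},"mx":{"b":32,"o":20,"rzy":19,"zu":99}}
After op 4 (add /f/j 27): {"f":{"j":27,"xbl":53},"mx":{"b":32,"o":20,"rzy":19,"zu":99}}
After op 5 (replace /mx/b 67): {"f":{"j":27,"xbl":53},"mx":{"b":67,"o":20,"rzy":19,"zu":99}}
After op 6 (replace /mx/b 43): {"f":{"j":27,"xbl":53},"mx":{"b":43,"o":20,"rzy":19,"zu":99}}
After op 7 (add /f/g 13): {"f":{"g":13,"j":27,"xbl":53},"mx":{"b":43,"o":20,"rzy":19,"zu":99}}
After op 8 (add /nz 88): {"f":{"g":13,"j":27,"xbl":53},"mx":{"b":43,"o":20,"rzy":19,"zu":99},"nz":88}
After op 9 (add /mx/icx 23): {"f":{"g":13,"j":27,"xbl":53},"mx":{"b":43,"icx":23,"o":20,"rzy":19,"zu":99},"nz":88}
After op 10 (add /f/bdp 96): {"f":{"bdp":96,"g":13,"j":27,"xbl":53},"mx":{"b":43,"icx":23,"o":20,"rzy":19,"zu":99},"nz":88}
After op 11 (replace /f/bdp 51): {"f":{"bdp":51,"g":13,"j":27,"xbl":53},"mx":{"b":43,"icx":23,"o":20,"rzy":19,"zu":99},"nz":88}
After op 12 (replace /f/bdp 5): {"f":{"bdp":5,"g":13,"j":27,"xbl":53},"mx":{"b":43,"icx":23,"o":20,"rzy":19,"zu":99},"nz":88}
After op 13 (add /mx/b 72): {"f":{"bdp":5,"g":13,"j":27,"xbl":53},"mx":{"b":72,"icx":23,"o":20,"rzy":19,"zu":99},"nz":88}
After op 14 (add /mx/lde 68): {"f":{"bdp":5,"g":13,"j":27,"xbl":53},"mx":{"b":72,"icx":23,"lde":68,"o":20,"rzy":19,"zu":99},"nz":88}
After op 15 (add /w 15): {"f":{"bdp":5,"g":13,"j":27,"xbl":53},"mx":{"b":72,"icx":23,"lde":68,"o":20,"rzy":19,"zu":99},"nz":88,"w":15}
After op 16 (replace /mx/lde 46): {"f":{"bdp":5,"g":13,"j":27,"xbl":53},"mx":{"b":72,"icx":23,"lde":46,"o":20,"rzy":19,"zu":99},"nz":88,"w":15}
After op 17 (replace /w 13): {"f":{"bdp":5,"g":13,"j":27,"xbl":53},"mx":{"b":72,"icx":23,"lde":46,"o":20,"rzy":19,"zu":99},"nz":88,"w":13}
After op 18 (replace /mx/zu 64): {"f":{"bdp":5,"g":13,"j":27,"xbl":53},"mx":{"b":72,"icx":23,"lde":46,"o":20,"rzy":19,"zu":64},"nz":88,"w":13}
After op 19 (remove /mx/b): {"f":{"bdp":5,"g":13,"j":27,"xbl":53},"mx":{"icx":23,"lde":46,"o":20,"rzy":19,"zu":64},"nz":88,"w":13}
After op 20 (add /mx/imd 95): {"f":{"bdp":5,"g":13,"j":27,"xbl":53},"mx":{"icx":23,"imd":95,"lde":46,"o":20,"rzy":19,"zu":64},"nz":88,"w":13}
After op 21 (remove /mx/zu): {"f":{"bdp":5,"g":13,"j":27,"xbl":53},"mx":{"icx":23,"imd":95,"lde":46,"o":20,"rzy":19},"nz":88,"w":13}
After op 22 (replace /mx/rzy 58): {"f":{"bdp":5,"g":13,"j":27,"xbl":53},"mx":{"icx":23,"imd":95,"lde":46,"o":20,"rzy":58},"nz":88,"w":13}
After op 23 (remove /f/bdp): {"f":{"g":13,"j":27,"xbl":53},"mx":{"icx":23,"imd":95,"lde":46,"o":20,"rzy":58},"nz":88,"w":13}
After op 24 (add /mx/gxk 75): {"f":{"g":13,"j":27,"xbl":53},"mx":{"gxk":75,"icx":23,"imd":95,"lde":46,"o":20,"rzy":58},"nz":88,"w":13}
Size at path /mx: 6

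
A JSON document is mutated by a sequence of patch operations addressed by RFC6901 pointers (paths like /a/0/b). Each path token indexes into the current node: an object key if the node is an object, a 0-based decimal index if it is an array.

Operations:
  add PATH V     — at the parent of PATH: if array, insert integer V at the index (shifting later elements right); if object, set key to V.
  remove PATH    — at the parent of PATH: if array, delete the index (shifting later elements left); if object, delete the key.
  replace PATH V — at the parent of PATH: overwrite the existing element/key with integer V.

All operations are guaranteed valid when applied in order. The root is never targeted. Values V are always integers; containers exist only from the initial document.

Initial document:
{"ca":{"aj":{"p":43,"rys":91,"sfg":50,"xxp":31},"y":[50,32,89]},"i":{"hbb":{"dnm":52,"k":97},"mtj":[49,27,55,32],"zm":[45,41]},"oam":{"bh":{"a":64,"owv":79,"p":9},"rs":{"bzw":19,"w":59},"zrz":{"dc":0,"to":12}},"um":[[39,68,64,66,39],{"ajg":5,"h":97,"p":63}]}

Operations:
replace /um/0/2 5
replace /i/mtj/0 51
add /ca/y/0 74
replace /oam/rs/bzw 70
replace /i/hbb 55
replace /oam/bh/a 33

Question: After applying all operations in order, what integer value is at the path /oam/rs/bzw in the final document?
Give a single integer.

After op 1 (replace /um/0/2 5): {"ca":{"aj":{"p":43,"rys":91,"sfg":50,"xxp":31},"y":[50,32,89]},"i":{"hbb":{"dnm":52,"k":97},"mtj":[49,27,55,32],"zm":[45,41]},"oam":{"bh":{"a":64,"owv":79,"p":9},"rs":{"bzw":19,"w":59},"zrz":{"dc":0,"to":12}},"um":[[39,68,5,66,39],{"ajg":5,"h":97,"p":63}]}
After op 2 (replace /i/mtj/0 51): {"ca":{"aj":{"p":43,"rys":91,"sfg":50,"xxp":31},"y":[50,32,89]},"i":{"hbb":{"dnm":52,"k":97},"mtj":[51,27,55,32],"zm":[45,41]},"oam":{"bh":{"a":64,"owv":79,"p":9},"rs":{"bzw":19,"w":59},"zrz":{"dc":0,"to":12}},"um":[[39,68,5,66,39],{"ajg":5,"h":97,"p":63}]}
After op 3 (add /ca/y/0 74): {"ca":{"aj":{"p":43,"rys":91,"sfg":50,"xxp":31},"y":[74,50,32,89]},"i":{"hbb":{"dnm":52,"k":97},"mtj":[51,27,55,32],"zm":[45,41]},"oam":{"bh":{"a":64,"owv":79,"p":9},"rs":{"bzw":19,"w":59},"zrz":{"dc":0,"to":12}},"um":[[39,68,5,66,39],{"ajg":5,"h":97,"p":63}]}
After op 4 (replace /oam/rs/bzw 70): {"ca":{"aj":{"p":43,"rys":91,"sfg":50,"xxp":31},"y":[74,50,32,89]},"i":{"hbb":{"dnm":52,"k":97},"mtj":[51,27,55,32],"zm":[45,41]},"oam":{"bh":{"a":64,"owv":79,"p":9},"rs":{"bzw":70,"w":59},"zrz":{"dc":0,"to":12}},"um":[[39,68,5,66,39],{"ajg":5,"h":97,"p":63}]}
After op 5 (replace /i/hbb 55): {"ca":{"aj":{"p":43,"rys":91,"sfg":50,"xxp":31},"y":[74,50,32,89]},"i":{"hbb":55,"mtj":[51,27,55,32],"zm":[45,41]},"oam":{"bh":{"a":64,"owv":79,"p":9},"rs":{"bzw":70,"w":59},"zrz":{"dc":0,"to":12}},"um":[[39,68,5,66,39],{"ajg":5,"h":97,"p":63}]}
After op 6 (replace /oam/bh/a 33): {"ca":{"aj":{"p":43,"rys":91,"sfg":50,"xxp":31},"y":[74,50,32,89]},"i":{"hbb":55,"mtj":[51,27,55,32],"zm":[45,41]},"oam":{"bh":{"a":33,"owv":79,"p":9},"rs":{"bzw":70,"w":59},"zrz":{"dc":0,"to":12}},"um":[[39,68,5,66,39],{"ajg":5,"h":97,"p":63}]}
Value at /oam/rs/bzw: 70

Answer: 70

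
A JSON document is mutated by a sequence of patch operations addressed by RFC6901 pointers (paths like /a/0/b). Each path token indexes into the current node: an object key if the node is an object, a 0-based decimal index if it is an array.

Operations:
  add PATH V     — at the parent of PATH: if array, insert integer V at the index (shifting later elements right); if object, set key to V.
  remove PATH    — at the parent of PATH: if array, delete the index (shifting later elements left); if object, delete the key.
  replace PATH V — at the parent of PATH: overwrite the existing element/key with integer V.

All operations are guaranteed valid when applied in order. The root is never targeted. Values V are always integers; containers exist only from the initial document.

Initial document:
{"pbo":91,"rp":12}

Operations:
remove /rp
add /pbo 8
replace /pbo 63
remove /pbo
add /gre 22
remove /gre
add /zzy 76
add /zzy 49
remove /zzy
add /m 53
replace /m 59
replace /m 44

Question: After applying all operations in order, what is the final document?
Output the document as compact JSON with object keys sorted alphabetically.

Answer: {"m":44}

Derivation:
After op 1 (remove /rp): {"pbo":91}
After op 2 (add /pbo 8): {"pbo":8}
After op 3 (replace /pbo 63): {"pbo":63}
After op 4 (remove /pbo): {}
After op 5 (add /gre 22): {"gre":22}
After op 6 (remove /gre): {}
After op 7 (add /zzy 76): {"zzy":76}
After op 8 (add /zzy 49): {"zzy":49}
After op 9 (remove /zzy): {}
After op 10 (add /m 53): {"m":53}
After op 11 (replace /m 59): {"m":59}
After op 12 (replace /m 44): {"m":44}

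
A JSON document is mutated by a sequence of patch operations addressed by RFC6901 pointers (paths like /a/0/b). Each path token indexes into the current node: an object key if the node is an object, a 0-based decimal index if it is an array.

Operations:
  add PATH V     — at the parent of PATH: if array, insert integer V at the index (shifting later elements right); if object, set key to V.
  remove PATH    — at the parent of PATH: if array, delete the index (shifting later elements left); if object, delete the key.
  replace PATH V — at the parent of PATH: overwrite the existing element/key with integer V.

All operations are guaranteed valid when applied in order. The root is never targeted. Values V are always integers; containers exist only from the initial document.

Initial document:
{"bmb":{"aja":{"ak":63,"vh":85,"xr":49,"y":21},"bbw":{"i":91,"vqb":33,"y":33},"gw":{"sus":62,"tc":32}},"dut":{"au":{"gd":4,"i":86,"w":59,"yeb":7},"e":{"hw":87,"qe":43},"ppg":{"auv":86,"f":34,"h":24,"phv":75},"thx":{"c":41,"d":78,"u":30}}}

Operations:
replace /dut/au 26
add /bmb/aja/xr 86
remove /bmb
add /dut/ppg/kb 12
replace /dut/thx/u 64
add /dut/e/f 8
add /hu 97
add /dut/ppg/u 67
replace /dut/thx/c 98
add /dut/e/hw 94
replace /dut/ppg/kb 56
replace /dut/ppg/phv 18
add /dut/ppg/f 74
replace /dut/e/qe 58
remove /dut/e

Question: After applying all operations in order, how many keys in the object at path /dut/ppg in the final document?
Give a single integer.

After op 1 (replace /dut/au 26): {"bmb":{"aja":{"ak":63,"vh":85,"xr":49,"y":21},"bbw":{"i":91,"vqb":33,"y":33},"gw":{"sus":62,"tc":32}},"dut":{"au":26,"e":{"hw":87,"qe":43},"ppg":{"auv":86,"f":34,"h":24,"phv":75},"thx":{"c":41,"d":78,"u":30}}}
After op 2 (add /bmb/aja/xr 86): {"bmb":{"aja":{"ak":63,"vh":85,"xr":86,"y":21},"bbw":{"i":91,"vqb":33,"y":33},"gw":{"sus":62,"tc":32}},"dut":{"au":26,"e":{"hw":87,"qe":43},"ppg":{"auv":86,"f":34,"h":24,"phv":75},"thx":{"c":41,"d":78,"u":30}}}
After op 3 (remove /bmb): {"dut":{"au":26,"e":{"hw":87,"qe":43},"ppg":{"auv":86,"f":34,"h":24,"phv":75},"thx":{"c":41,"d":78,"u":30}}}
After op 4 (add /dut/ppg/kb 12): {"dut":{"au":26,"e":{"hw":87,"qe":43},"ppg":{"auv":86,"f":34,"h":24,"kb":12,"phv":75},"thx":{"c":41,"d":78,"u":30}}}
After op 5 (replace /dut/thx/u 64): {"dut":{"au":26,"e":{"hw":87,"qe":43},"ppg":{"auv":86,"f":34,"h":24,"kb":12,"phv":75},"thx":{"c":41,"d":78,"u":64}}}
After op 6 (add /dut/e/f 8): {"dut":{"au":26,"e":{"f":8,"hw":87,"qe":43},"ppg":{"auv":86,"f":34,"h":24,"kb":12,"phv":75},"thx":{"c":41,"d":78,"u":64}}}
After op 7 (add /hu 97): {"dut":{"au":26,"e":{"f":8,"hw":87,"qe":43},"ppg":{"auv":86,"f":34,"h":24,"kb":12,"phv":75},"thx":{"c":41,"d":78,"u":64}},"hu":97}
After op 8 (add /dut/ppg/u 67): {"dut":{"au":26,"e":{"f":8,"hw":87,"qe":43},"ppg":{"auv":86,"f":34,"h":24,"kb":12,"phv":75,"u":67},"thx":{"c":41,"d":78,"u":64}},"hu":97}
After op 9 (replace /dut/thx/c 98): {"dut":{"au":26,"e":{"f":8,"hw":87,"qe":43},"ppg":{"auv":86,"f":34,"h":24,"kb":12,"phv":75,"u":67},"thx":{"c":98,"d":78,"u":64}},"hu":97}
After op 10 (add /dut/e/hw 94): {"dut":{"au":26,"e":{"f":8,"hw":94,"qe":43},"ppg":{"auv":86,"f":34,"h":24,"kb":12,"phv":75,"u":67},"thx":{"c":98,"d":78,"u":64}},"hu":97}
After op 11 (replace /dut/ppg/kb 56): {"dut":{"au":26,"e":{"f":8,"hw":94,"qe":43},"ppg":{"auv":86,"f":34,"h":24,"kb":56,"phv":75,"u":67},"thx":{"c":98,"d":78,"u":64}},"hu":97}
After op 12 (replace /dut/ppg/phv 18): {"dut":{"au":26,"e":{"f":8,"hw":94,"qe":43},"ppg":{"auv":86,"f":34,"h":24,"kb":56,"phv":18,"u":67},"thx":{"c":98,"d":78,"u":64}},"hu":97}
After op 13 (add /dut/ppg/f 74): {"dut":{"au":26,"e":{"f":8,"hw":94,"qe":43},"ppg":{"auv":86,"f":74,"h":24,"kb":56,"phv":18,"u":67},"thx":{"c":98,"d":78,"u":64}},"hu":97}
After op 14 (replace /dut/e/qe 58): {"dut":{"au":26,"e":{"f":8,"hw":94,"qe":58},"ppg":{"auv":86,"f":74,"h":24,"kb":56,"phv":18,"u":67},"thx":{"c":98,"d":78,"u":64}},"hu":97}
After op 15 (remove /dut/e): {"dut":{"au":26,"ppg":{"auv":86,"f":74,"h":24,"kb":56,"phv":18,"u":67},"thx":{"c":98,"d":78,"u":64}},"hu":97}
Size at path /dut/ppg: 6

Answer: 6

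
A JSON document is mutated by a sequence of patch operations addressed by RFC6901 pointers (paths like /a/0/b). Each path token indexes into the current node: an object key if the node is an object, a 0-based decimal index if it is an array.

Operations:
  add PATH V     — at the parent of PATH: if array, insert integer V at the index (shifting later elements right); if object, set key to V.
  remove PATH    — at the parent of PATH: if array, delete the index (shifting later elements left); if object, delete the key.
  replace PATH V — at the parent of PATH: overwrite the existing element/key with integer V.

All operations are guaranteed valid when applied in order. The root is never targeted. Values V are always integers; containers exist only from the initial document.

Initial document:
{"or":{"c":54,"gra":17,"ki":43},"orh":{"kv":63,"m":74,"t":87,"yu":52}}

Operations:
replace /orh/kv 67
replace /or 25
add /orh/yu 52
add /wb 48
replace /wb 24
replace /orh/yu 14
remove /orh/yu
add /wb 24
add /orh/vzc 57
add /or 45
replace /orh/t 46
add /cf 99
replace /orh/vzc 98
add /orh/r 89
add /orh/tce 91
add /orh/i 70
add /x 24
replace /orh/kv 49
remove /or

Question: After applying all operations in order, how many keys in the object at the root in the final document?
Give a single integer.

After op 1 (replace /orh/kv 67): {"or":{"c":54,"gra":17,"ki":43},"orh":{"kv":67,"m":74,"t":87,"yu":52}}
After op 2 (replace /or 25): {"or":25,"orh":{"kv":67,"m":74,"t":87,"yu":52}}
After op 3 (add /orh/yu 52): {"or":25,"orh":{"kv":67,"m":74,"t":87,"yu":52}}
After op 4 (add /wb 48): {"or":25,"orh":{"kv":67,"m":74,"t":87,"yu":52},"wb":48}
After op 5 (replace /wb 24): {"or":25,"orh":{"kv":67,"m":74,"t":87,"yu":52},"wb":24}
After op 6 (replace /orh/yu 14): {"or":25,"orh":{"kv":67,"m":74,"t":87,"yu":14},"wb":24}
After op 7 (remove /orh/yu): {"or":25,"orh":{"kv":67,"m":74,"t":87},"wb":24}
After op 8 (add /wb 24): {"or":25,"orh":{"kv":67,"m":74,"t":87},"wb":24}
After op 9 (add /orh/vzc 57): {"or":25,"orh":{"kv":67,"m":74,"t":87,"vzc":57},"wb":24}
After op 10 (add /or 45): {"or":45,"orh":{"kv":67,"m":74,"t":87,"vzc":57},"wb":24}
After op 11 (replace /orh/t 46): {"or":45,"orh":{"kv":67,"m":74,"t":46,"vzc":57},"wb":24}
After op 12 (add /cf 99): {"cf":99,"or":45,"orh":{"kv":67,"m":74,"t":46,"vzc":57},"wb":24}
After op 13 (replace /orh/vzc 98): {"cf":99,"or":45,"orh":{"kv":67,"m":74,"t":46,"vzc":98},"wb":24}
After op 14 (add /orh/r 89): {"cf":99,"or":45,"orh":{"kv":67,"m":74,"r":89,"t":46,"vzc":98},"wb":24}
After op 15 (add /orh/tce 91): {"cf":99,"or":45,"orh":{"kv":67,"m":74,"r":89,"t":46,"tce":91,"vzc":98},"wb":24}
After op 16 (add /orh/i 70): {"cf":99,"or":45,"orh":{"i":70,"kv":67,"m":74,"r":89,"t":46,"tce":91,"vzc":98},"wb":24}
After op 17 (add /x 24): {"cf":99,"or":45,"orh":{"i":70,"kv":67,"m":74,"r":89,"t":46,"tce":91,"vzc":98},"wb":24,"x":24}
After op 18 (replace /orh/kv 49): {"cf":99,"or":45,"orh":{"i":70,"kv":49,"m":74,"r":89,"t":46,"tce":91,"vzc":98},"wb":24,"x":24}
After op 19 (remove /or): {"cf":99,"orh":{"i":70,"kv":49,"m":74,"r":89,"t":46,"tce":91,"vzc":98},"wb":24,"x":24}
Size at the root: 4

Answer: 4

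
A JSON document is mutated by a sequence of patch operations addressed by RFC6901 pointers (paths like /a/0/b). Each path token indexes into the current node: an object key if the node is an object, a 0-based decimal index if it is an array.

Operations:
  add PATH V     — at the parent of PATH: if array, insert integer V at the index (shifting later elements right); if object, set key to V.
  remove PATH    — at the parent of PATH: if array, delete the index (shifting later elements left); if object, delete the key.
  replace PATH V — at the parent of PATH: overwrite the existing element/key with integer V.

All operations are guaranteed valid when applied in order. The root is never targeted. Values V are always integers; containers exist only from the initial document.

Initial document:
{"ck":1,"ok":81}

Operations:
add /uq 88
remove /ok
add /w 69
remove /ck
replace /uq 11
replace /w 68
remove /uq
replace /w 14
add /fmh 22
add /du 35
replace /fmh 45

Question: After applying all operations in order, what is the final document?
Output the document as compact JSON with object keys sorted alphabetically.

After op 1 (add /uq 88): {"ck":1,"ok":81,"uq":88}
After op 2 (remove /ok): {"ck":1,"uq":88}
After op 3 (add /w 69): {"ck":1,"uq":88,"w":69}
After op 4 (remove /ck): {"uq":88,"w":69}
After op 5 (replace /uq 11): {"uq":11,"w":69}
After op 6 (replace /w 68): {"uq":11,"w":68}
After op 7 (remove /uq): {"w":68}
After op 8 (replace /w 14): {"w":14}
After op 9 (add /fmh 22): {"fmh":22,"w":14}
After op 10 (add /du 35): {"du":35,"fmh":22,"w":14}
After op 11 (replace /fmh 45): {"du":35,"fmh":45,"w":14}

Answer: {"du":35,"fmh":45,"w":14}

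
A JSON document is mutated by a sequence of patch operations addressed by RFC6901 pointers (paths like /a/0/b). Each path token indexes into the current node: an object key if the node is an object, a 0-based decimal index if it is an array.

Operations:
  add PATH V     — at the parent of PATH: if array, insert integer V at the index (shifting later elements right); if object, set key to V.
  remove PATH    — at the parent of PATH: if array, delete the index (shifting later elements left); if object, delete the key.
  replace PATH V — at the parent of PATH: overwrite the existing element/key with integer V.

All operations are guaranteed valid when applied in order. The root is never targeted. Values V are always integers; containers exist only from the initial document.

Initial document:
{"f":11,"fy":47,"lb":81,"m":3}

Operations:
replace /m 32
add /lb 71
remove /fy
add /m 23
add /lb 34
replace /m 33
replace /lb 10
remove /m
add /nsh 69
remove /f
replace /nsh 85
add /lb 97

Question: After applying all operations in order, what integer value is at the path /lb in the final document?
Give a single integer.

Answer: 97

Derivation:
After op 1 (replace /m 32): {"f":11,"fy":47,"lb":81,"m":32}
After op 2 (add /lb 71): {"f":11,"fy":47,"lb":71,"m":32}
After op 3 (remove /fy): {"f":11,"lb":71,"m":32}
After op 4 (add /m 23): {"f":11,"lb":71,"m":23}
After op 5 (add /lb 34): {"f":11,"lb":34,"m":23}
After op 6 (replace /m 33): {"f":11,"lb":34,"m":33}
After op 7 (replace /lb 10): {"f":11,"lb":10,"m":33}
After op 8 (remove /m): {"f":11,"lb":10}
After op 9 (add /nsh 69): {"f":11,"lb":10,"nsh":69}
After op 10 (remove /f): {"lb":10,"nsh":69}
After op 11 (replace /nsh 85): {"lb":10,"nsh":85}
After op 12 (add /lb 97): {"lb":97,"nsh":85}
Value at /lb: 97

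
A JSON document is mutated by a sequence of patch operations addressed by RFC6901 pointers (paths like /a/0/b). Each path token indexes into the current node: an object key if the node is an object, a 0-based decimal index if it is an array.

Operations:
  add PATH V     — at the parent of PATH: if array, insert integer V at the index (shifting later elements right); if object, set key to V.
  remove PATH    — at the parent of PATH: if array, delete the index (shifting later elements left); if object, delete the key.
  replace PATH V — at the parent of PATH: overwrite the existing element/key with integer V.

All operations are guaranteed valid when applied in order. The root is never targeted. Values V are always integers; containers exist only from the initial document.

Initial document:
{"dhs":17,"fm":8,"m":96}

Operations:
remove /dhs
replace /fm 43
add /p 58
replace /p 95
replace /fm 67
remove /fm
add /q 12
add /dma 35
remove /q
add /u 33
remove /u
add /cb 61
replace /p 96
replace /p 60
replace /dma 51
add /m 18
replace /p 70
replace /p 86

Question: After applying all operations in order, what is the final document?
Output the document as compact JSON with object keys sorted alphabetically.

Answer: {"cb":61,"dma":51,"m":18,"p":86}

Derivation:
After op 1 (remove /dhs): {"fm":8,"m":96}
After op 2 (replace /fm 43): {"fm":43,"m":96}
After op 3 (add /p 58): {"fm":43,"m":96,"p":58}
After op 4 (replace /p 95): {"fm":43,"m":96,"p":95}
After op 5 (replace /fm 67): {"fm":67,"m":96,"p":95}
After op 6 (remove /fm): {"m":96,"p":95}
After op 7 (add /q 12): {"m":96,"p":95,"q":12}
After op 8 (add /dma 35): {"dma":35,"m":96,"p":95,"q":12}
After op 9 (remove /q): {"dma":35,"m":96,"p":95}
After op 10 (add /u 33): {"dma":35,"m":96,"p":95,"u":33}
After op 11 (remove /u): {"dma":35,"m":96,"p":95}
After op 12 (add /cb 61): {"cb":61,"dma":35,"m":96,"p":95}
After op 13 (replace /p 96): {"cb":61,"dma":35,"m":96,"p":96}
After op 14 (replace /p 60): {"cb":61,"dma":35,"m":96,"p":60}
After op 15 (replace /dma 51): {"cb":61,"dma":51,"m":96,"p":60}
After op 16 (add /m 18): {"cb":61,"dma":51,"m":18,"p":60}
After op 17 (replace /p 70): {"cb":61,"dma":51,"m":18,"p":70}
After op 18 (replace /p 86): {"cb":61,"dma":51,"m":18,"p":86}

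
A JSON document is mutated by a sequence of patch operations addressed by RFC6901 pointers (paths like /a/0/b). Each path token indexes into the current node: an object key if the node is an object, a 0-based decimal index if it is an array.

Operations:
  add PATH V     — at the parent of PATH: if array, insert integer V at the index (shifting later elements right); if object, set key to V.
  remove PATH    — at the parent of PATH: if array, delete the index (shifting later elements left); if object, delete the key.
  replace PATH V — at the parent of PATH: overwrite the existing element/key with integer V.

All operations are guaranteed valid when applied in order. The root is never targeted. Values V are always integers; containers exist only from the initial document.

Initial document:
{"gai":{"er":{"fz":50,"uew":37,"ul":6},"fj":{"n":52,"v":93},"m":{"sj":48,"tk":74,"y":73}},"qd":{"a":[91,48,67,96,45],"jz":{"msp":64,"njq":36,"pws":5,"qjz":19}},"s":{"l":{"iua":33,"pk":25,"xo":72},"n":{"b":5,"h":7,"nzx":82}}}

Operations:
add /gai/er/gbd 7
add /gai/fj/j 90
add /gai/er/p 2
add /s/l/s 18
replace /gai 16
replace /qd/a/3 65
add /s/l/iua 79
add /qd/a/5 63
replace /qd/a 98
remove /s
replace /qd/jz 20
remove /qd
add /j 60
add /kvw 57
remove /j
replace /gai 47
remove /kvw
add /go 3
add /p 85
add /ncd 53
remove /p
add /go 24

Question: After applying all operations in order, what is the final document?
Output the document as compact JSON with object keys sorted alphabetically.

After op 1 (add /gai/er/gbd 7): {"gai":{"er":{"fz":50,"gbd":7,"uew":37,"ul":6},"fj":{"n":52,"v":93},"m":{"sj":48,"tk":74,"y":73}},"qd":{"a":[91,48,67,96,45],"jz":{"msp":64,"njq":36,"pws":5,"qjz":19}},"s":{"l":{"iua":33,"pk":25,"xo":72},"n":{"b":5,"h":7,"nzx":82}}}
After op 2 (add /gai/fj/j 90): {"gai":{"er":{"fz":50,"gbd":7,"uew":37,"ul":6},"fj":{"j":90,"n":52,"v":93},"m":{"sj":48,"tk":74,"y":73}},"qd":{"a":[91,48,67,96,45],"jz":{"msp":64,"njq":36,"pws":5,"qjz":19}},"s":{"l":{"iua":33,"pk":25,"xo":72},"n":{"b":5,"h":7,"nzx":82}}}
After op 3 (add /gai/er/p 2): {"gai":{"er":{"fz":50,"gbd":7,"p":2,"uew":37,"ul":6},"fj":{"j":90,"n":52,"v":93},"m":{"sj":48,"tk":74,"y":73}},"qd":{"a":[91,48,67,96,45],"jz":{"msp":64,"njq":36,"pws":5,"qjz":19}},"s":{"l":{"iua":33,"pk":25,"xo":72},"n":{"b":5,"h":7,"nzx":82}}}
After op 4 (add /s/l/s 18): {"gai":{"er":{"fz":50,"gbd":7,"p":2,"uew":37,"ul":6},"fj":{"j":90,"n":52,"v":93},"m":{"sj":48,"tk":74,"y":73}},"qd":{"a":[91,48,67,96,45],"jz":{"msp":64,"njq":36,"pws":5,"qjz":19}},"s":{"l":{"iua":33,"pk":25,"s":18,"xo":72},"n":{"b":5,"h":7,"nzx":82}}}
After op 5 (replace /gai 16): {"gai":16,"qd":{"a":[91,48,67,96,45],"jz":{"msp":64,"njq":36,"pws":5,"qjz":19}},"s":{"l":{"iua":33,"pk":25,"s":18,"xo":72},"n":{"b":5,"h":7,"nzx":82}}}
After op 6 (replace /qd/a/3 65): {"gai":16,"qd":{"a":[91,48,67,65,45],"jz":{"msp":64,"njq":36,"pws":5,"qjz":19}},"s":{"l":{"iua":33,"pk":25,"s":18,"xo":72},"n":{"b":5,"h":7,"nzx":82}}}
After op 7 (add /s/l/iua 79): {"gai":16,"qd":{"a":[91,48,67,65,45],"jz":{"msp":64,"njq":36,"pws":5,"qjz":19}},"s":{"l":{"iua":79,"pk":25,"s":18,"xo":72},"n":{"b":5,"h":7,"nzx":82}}}
After op 8 (add /qd/a/5 63): {"gai":16,"qd":{"a":[91,48,67,65,45,63],"jz":{"msp":64,"njq":36,"pws":5,"qjz":19}},"s":{"l":{"iua":79,"pk":25,"s":18,"xo":72},"n":{"b":5,"h":7,"nzx":82}}}
After op 9 (replace /qd/a 98): {"gai":16,"qd":{"a":98,"jz":{"msp":64,"njq":36,"pws":5,"qjz":19}},"s":{"l":{"iua":79,"pk":25,"s":18,"xo":72},"n":{"b":5,"h":7,"nzx":82}}}
After op 10 (remove /s): {"gai":16,"qd":{"a":98,"jz":{"msp":64,"njq":36,"pws":5,"qjz":19}}}
After op 11 (replace /qd/jz 20): {"gai":16,"qd":{"a":98,"jz":20}}
After op 12 (remove /qd): {"gai":16}
After op 13 (add /j 60): {"gai":16,"j":60}
After op 14 (add /kvw 57): {"gai":16,"j":60,"kvw":57}
After op 15 (remove /j): {"gai":16,"kvw":57}
After op 16 (replace /gai 47): {"gai":47,"kvw":57}
After op 17 (remove /kvw): {"gai":47}
After op 18 (add /go 3): {"gai":47,"go":3}
After op 19 (add /p 85): {"gai":47,"go":3,"p":85}
After op 20 (add /ncd 53): {"gai":47,"go":3,"ncd":53,"p":85}
After op 21 (remove /p): {"gai":47,"go":3,"ncd":53}
After op 22 (add /go 24): {"gai":47,"go":24,"ncd":53}

Answer: {"gai":47,"go":24,"ncd":53}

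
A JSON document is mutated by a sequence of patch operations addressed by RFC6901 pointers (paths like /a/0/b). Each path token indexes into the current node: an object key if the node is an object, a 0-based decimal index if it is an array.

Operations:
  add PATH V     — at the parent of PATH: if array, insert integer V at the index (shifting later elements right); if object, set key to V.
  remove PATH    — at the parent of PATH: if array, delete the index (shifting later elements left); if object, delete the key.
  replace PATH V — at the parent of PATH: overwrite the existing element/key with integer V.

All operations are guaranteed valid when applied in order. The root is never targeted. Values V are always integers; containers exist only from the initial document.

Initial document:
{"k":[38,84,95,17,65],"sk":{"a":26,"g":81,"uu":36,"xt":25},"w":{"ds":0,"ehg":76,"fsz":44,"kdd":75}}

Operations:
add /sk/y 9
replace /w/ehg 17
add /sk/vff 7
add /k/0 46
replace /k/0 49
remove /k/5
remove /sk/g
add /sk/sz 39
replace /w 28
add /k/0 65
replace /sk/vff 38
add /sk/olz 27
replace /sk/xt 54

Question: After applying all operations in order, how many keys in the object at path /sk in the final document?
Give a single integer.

After op 1 (add /sk/y 9): {"k":[38,84,95,17,65],"sk":{"a":26,"g":81,"uu":36,"xt":25,"y":9},"w":{"ds":0,"ehg":76,"fsz":44,"kdd":75}}
After op 2 (replace /w/ehg 17): {"k":[38,84,95,17,65],"sk":{"a":26,"g":81,"uu":36,"xt":25,"y":9},"w":{"ds":0,"ehg":17,"fsz":44,"kdd":75}}
After op 3 (add /sk/vff 7): {"k":[38,84,95,17,65],"sk":{"a":26,"g":81,"uu":36,"vff":7,"xt":25,"y":9},"w":{"ds":0,"ehg":17,"fsz":44,"kdd":75}}
After op 4 (add /k/0 46): {"k":[46,38,84,95,17,65],"sk":{"a":26,"g":81,"uu":36,"vff":7,"xt":25,"y":9},"w":{"ds":0,"ehg":17,"fsz":44,"kdd":75}}
After op 5 (replace /k/0 49): {"k":[49,38,84,95,17,65],"sk":{"a":26,"g":81,"uu":36,"vff":7,"xt":25,"y":9},"w":{"ds":0,"ehg":17,"fsz":44,"kdd":75}}
After op 6 (remove /k/5): {"k":[49,38,84,95,17],"sk":{"a":26,"g":81,"uu":36,"vff":7,"xt":25,"y":9},"w":{"ds":0,"ehg":17,"fsz":44,"kdd":75}}
After op 7 (remove /sk/g): {"k":[49,38,84,95,17],"sk":{"a":26,"uu":36,"vff":7,"xt":25,"y":9},"w":{"ds":0,"ehg":17,"fsz":44,"kdd":75}}
After op 8 (add /sk/sz 39): {"k":[49,38,84,95,17],"sk":{"a":26,"sz":39,"uu":36,"vff":7,"xt":25,"y":9},"w":{"ds":0,"ehg":17,"fsz":44,"kdd":75}}
After op 9 (replace /w 28): {"k":[49,38,84,95,17],"sk":{"a":26,"sz":39,"uu":36,"vff":7,"xt":25,"y":9},"w":28}
After op 10 (add /k/0 65): {"k":[65,49,38,84,95,17],"sk":{"a":26,"sz":39,"uu":36,"vff":7,"xt":25,"y":9},"w":28}
After op 11 (replace /sk/vff 38): {"k":[65,49,38,84,95,17],"sk":{"a":26,"sz":39,"uu":36,"vff":38,"xt":25,"y":9},"w":28}
After op 12 (add /sk/olz 27): {"k":[65,49,38,84,95,17],"sk":{"a":26,"olz":27,"sz":39,"uu":36,"vff":38,"xt":25,"y":9},"w":28}
After op 13 (replace /sk/xt 54): {"k":[65,49,38,84,95,17],"sk":{"a":26,"olz":27,"sz":39,"uu":36,"vff":38,"xt":54,"y":9},"w":28}
Size at path /sk: 7

Answer: 7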